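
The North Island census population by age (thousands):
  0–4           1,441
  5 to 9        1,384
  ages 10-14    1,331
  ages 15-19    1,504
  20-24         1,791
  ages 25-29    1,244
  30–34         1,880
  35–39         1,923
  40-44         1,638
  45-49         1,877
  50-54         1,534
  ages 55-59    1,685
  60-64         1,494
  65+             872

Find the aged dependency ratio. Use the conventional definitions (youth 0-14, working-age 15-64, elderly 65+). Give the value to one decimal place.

Old-age dependency ratio: 5.3

0–14: 1,441 + 1,384 + 1,331 = 4,156
15–64: 1,504 + 1,791 + 1,244 + 1,880 + 1,923 + 1,638 + 1,877 + 1,534 + 1,685 + 1,494 = 16,570
65+: 872
Old-age dependency ratio = 872 / 16,570 × 100 = 5.3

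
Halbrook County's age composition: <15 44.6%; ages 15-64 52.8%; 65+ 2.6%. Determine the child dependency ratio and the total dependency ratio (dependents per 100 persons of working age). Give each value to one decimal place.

Youth dependency ratio = 44.6 / 52.8 × 100 = 84.5
Total dependency ratio = (44.6 + 2.6) / 52.8 × 100 = 47.2 / 52.8 × 100 = 89.4

Youth dependency ratio: 84.5
Total dependency ratio: 89.4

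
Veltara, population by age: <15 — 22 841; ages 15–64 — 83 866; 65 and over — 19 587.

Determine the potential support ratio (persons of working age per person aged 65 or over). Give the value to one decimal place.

Potential support ratio: 4.3

Potential support ratio = 83 866 / 19 587 = 4.3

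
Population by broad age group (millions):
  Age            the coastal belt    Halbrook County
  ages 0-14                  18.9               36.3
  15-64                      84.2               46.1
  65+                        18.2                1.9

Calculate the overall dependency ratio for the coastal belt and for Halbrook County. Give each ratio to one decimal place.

the coastal belt: 44.1
Halbrook County: 82.9

the coastal belt: (18.9 + 18.2) / 84.2 × 100 = 37.1 / 84.2 × 100 = 44.1
Halbrook County: (36.3 + 1.9) / 46.1 × 100 = 38.2 / 46.1 × 100 = 82.9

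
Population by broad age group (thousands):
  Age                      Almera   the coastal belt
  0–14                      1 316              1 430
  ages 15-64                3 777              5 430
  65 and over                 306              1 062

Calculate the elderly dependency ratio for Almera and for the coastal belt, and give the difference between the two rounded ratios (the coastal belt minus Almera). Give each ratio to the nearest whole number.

Almera: 306 / 3 777 × 100 = 8
the coastal belt: 1 062 / 5 430 × 100 = 20

Almera: 8
the coastal belt: 20
Difference: +12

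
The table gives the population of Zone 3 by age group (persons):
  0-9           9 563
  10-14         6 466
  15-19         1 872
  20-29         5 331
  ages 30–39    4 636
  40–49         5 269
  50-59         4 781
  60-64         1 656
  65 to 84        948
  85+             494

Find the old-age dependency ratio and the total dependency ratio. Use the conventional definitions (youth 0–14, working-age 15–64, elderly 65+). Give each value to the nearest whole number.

Old-age dependency ratio: 6
Total dependency ratio: 74

0–14: 9 563 + 6 466 = 16 029
15–64: 1 872 + 5 331 + 4 636 + 5 269 + 4 781 + 1 656 = 23 545
65+: 948 + 494 = 1 442
Old-age dependency ratio = 1 442 / 23 545 × 100 = 6
Total dependency ratio = (16 029 + 1 442) / 23 545 × 100 = 17 471 / 23 545 × 100 = 74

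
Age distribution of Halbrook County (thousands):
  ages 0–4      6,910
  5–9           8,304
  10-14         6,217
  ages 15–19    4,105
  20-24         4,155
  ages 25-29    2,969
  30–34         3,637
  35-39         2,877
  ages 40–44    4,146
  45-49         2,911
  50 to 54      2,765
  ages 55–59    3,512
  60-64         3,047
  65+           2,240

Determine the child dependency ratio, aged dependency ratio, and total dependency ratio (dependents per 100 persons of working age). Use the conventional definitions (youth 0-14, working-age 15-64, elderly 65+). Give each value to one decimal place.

0–14: 6,910 + 8,304 + 6,217 = 21,431
15–64: 4,105 + 4,155 + 2,969 + 3,637 + 2,877 + 4,146 + 2,911 + 2,765 + 3,512 + 3,047 = 34,124
65+: 2,240
Youth dependency ratio = 21,431 / 34,124 × 100 = 62.8
Old-age dependency ratio = 2,240 / 34,124 × 100 = 6.6
Total dependency ratio = (21,431 + 2,240) / 34,124 × 100 = 23,671 / 34,124 × 100 = 69.4

Youth dependency ratio: 62.8
Old-age dependency ratio: 6.6
Total dependency ratio: 69.4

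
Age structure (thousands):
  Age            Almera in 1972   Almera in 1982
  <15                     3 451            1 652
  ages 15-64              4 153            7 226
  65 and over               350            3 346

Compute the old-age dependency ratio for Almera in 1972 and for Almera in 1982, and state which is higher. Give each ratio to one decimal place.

Almera in 1972: 8.4
Almera in 1982: 46.3
Higher: Almera in 1982

Almera in 1972: 350 / 4 153 × 100 = 8.4
Almera in 1982: 3 346 / 7 226 × 100 = 46.3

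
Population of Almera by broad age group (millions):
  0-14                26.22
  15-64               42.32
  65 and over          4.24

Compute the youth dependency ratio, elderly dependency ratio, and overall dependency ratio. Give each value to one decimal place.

Youth dependency ratio: 62.0
Old-age dependency ratio: 10.0
Total dependency ratio: 72.0

Youth dependency ratio = 26.22 / 42.32 × 100 = 62.0
Old-age dependency ratio = 4.24 / 42.32 × 100 = 10.0
Total dependency ratio = (26.22 + 4.24) / 42.32 × 100 = 30.46 / 42.32 × 100 = 72.0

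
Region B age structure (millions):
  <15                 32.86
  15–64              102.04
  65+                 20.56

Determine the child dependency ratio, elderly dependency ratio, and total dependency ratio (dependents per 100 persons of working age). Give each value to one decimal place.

Youth dependency ratio = 32.86 / 102.04 × 100 = 32.2
Old-age dependency ratio = 20.56 / 102.04 × 100 = 20.1
Total dependency ratio = (32.86 + 20.56) / 102.04 × 100 = 53.42 / 102.04 × 100 = 52.4

Youth dependency ratio: 32.2
Old-age dependency ratio: 20.1
Total dependency ratio: 52.4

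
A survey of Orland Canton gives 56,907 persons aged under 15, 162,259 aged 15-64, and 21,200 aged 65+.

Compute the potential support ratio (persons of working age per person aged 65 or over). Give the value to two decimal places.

Potential support ratio = 162,259 / 21,200 = 7.65

Potential support ratio: 7.65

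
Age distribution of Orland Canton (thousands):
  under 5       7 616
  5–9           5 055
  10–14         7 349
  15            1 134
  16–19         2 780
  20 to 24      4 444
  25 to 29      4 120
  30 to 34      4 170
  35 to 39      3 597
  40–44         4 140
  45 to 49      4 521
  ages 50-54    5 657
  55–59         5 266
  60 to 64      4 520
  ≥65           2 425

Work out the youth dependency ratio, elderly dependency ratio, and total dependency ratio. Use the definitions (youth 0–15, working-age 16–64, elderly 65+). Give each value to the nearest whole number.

0–15: 7 616 + 5 055 + 7 349 + 1 134 = 21 154
16–64: 2 780 + 4 444 + 4 120 + 4 170 + 3 597 + 4 140 + 4 521 + 5 657 + 5 266 + 4 520 = 43 215
65+: 2 425
Youth dependency ratio = 21 154 / 43 215 × 100 = 49
Old-age dependency ratio = 2 425 / 43 215 × 100 = 6
Total dependency ratio = (21 154 + 2 425) / 43 215 × 100 = 23 579 / 43 215 × 100 = 55

Youth dependency ratio: 49
Old-age dependency ratio: 6
Total dependency ratio: 55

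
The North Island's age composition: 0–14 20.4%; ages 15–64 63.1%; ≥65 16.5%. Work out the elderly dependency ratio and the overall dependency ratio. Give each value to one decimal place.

Old-age dependency ratio = 16.5 / 63.1 × 100 = 26.1
Total dependency ratio = (20.4 + 16.5) / 63.1 × 100 = 36.9 / 63.1 × 100 = 58.5

Old-age dependency ratio: 26.1
Total dependency ratio: 58.5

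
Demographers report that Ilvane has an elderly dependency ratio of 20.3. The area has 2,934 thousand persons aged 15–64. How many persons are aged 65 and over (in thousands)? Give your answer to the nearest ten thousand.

Aged 65 and over: 600

Old-age dependency ratio = elderly / working-age × 100
20.3 = E / 2,934 × 100
⇒ 600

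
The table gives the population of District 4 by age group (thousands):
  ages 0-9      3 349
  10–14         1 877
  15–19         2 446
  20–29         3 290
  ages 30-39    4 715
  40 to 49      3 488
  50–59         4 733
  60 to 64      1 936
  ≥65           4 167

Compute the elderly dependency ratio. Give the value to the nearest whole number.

Old-age dependency ratio: 20

0–14: 3 349 + 1 877 = 5 226
15–64: 2 446 + 3 290 + 4 715 + 3 488 + 4 733 + 1 936 = 20 608
65+: 4 167
Old-age dependency ratio = 4 167 / 20 608 × 100 = 20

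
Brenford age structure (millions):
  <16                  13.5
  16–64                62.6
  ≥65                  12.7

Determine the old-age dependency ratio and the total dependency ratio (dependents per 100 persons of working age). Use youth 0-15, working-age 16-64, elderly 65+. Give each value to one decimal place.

Old-age dependency ratio = 12.7 / 62.6 × 100 = 20.3
Total dependency ratio = (13.5 + 12.7) / 62.6 × 100 = 26.2 / 62.6 × 100 = 41.9

Old-age dependency ratio: 20.3
Total dependency ratio: 41.9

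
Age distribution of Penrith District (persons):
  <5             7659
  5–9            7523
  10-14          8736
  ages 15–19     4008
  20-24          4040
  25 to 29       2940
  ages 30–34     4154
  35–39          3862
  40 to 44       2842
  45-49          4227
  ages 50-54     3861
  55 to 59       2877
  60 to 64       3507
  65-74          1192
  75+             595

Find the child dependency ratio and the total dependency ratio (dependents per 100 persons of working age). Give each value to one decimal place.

0–14: 7659 + 7523 + 8736 = 23918
15–64: 4008 + 4040 + 2940 + 4154 + 3862 + 2842 + 4227 + 3861 + 2877 + 3507 = 36318
65+: 1192 + 595 = 1787
Youth dependency ratio = 23918 / 36318 × 100 = 65.9
Total dependency ratio = (23918 + 1787) / 36318 × 100 = 25705 / 36318 × 100 = 70.8

Youth dependency ratio: 65.9
Total dependency ratio: 70.8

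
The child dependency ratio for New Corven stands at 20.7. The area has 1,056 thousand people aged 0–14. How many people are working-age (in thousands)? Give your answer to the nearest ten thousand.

Working-age: 5,100

Youth dependency ratio = youth / working-age × 100
20.7 = 1,056 / W × 100
⇒ 5,100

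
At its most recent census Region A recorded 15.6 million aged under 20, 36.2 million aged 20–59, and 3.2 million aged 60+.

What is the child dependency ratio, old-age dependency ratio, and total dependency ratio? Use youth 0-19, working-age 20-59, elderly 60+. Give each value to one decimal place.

Youth dependency ratio = 15.6 / 36.2 × 100 = 43.1
Old-age dependency ratio = 3.2 / 36.2 × 100 = 8.8
Total dependency ratio = (15.6 + 3.2) / 36.2 × 100 = 18.8 / 36.2 × 100 = 51.9

Youth dependency ratio: 43.1
Old-age dependency ratio: 8.8
Total dependency ratio: 51.9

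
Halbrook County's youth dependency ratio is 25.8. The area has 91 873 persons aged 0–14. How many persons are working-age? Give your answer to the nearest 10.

Youth dependency ratio = youth / working-age × 100
25.8 = 91 873 / W × 100
⇒ 356 100

Working-age: 356 100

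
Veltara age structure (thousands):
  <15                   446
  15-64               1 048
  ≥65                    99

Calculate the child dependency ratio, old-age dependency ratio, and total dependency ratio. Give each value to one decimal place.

Youth dependency ratio = 446 / 1 048 × 100 = 42.6
Old-age dependency ratio = 99 / 1 048 × 100 = 9.4
Total dependency ratio = (446 + 99) / 1 048 × 100 = 545 / 1 048 × 100 = 52.0

Youth dependency ratio: 42.6
Old-age dependency ratio: 9.4
Total dependency ratio: 52.0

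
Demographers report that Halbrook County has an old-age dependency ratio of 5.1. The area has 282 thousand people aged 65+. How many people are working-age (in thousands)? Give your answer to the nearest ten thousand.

Working-age: 5530

Old-age dependency ratio = elderly / working-age × 100
5.1 = 282 / W × 100
⇒ 5530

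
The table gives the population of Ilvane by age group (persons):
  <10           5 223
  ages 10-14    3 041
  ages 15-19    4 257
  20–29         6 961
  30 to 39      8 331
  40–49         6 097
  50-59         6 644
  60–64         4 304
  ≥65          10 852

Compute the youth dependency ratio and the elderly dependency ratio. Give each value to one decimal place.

Youth dependency ratio: 22.6
Old-age dependency ratio: 29.7

0–14: 5 223 + 3 041 = 8 264
15–64: 4 257 + 6 961 + 8 331 + 6 097 + 6 644 + 4 304 = 36 594
65+: 10 852
Youth dependency ratio = 8 264 / 36 594 × 100 = 22.6
Old-age dependency ratio = 10 852 / 36 594 × 100 = 29.7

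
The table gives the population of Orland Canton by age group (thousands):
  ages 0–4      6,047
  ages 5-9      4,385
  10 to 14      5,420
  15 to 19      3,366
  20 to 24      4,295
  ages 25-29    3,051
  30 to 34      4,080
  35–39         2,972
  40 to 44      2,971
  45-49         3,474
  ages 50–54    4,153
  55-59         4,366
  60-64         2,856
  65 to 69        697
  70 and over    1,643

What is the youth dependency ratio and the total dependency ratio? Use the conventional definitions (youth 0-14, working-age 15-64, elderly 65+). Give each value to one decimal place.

0–14: 6,047 + 4,385 + 5,420 = 15,852
15–64: 3,366 + 4,295 + 3,051 + 4,080 + 2,972 + 2,971 + 3,474 + 4,153 + 4,366 + 2,856 = 35,584
65+: 697 + 1,643 = 2,340
Youth dependency ratio = 15,852 / 35,584 × 100 = 44.5
Total dependency ratio = (15,852 + 2,340) / 35,584 × 100 = 18,192 / 35,584 × 100 = 51.1

Youth dependency ratio: 44.5
Total dependency ratio: 51.1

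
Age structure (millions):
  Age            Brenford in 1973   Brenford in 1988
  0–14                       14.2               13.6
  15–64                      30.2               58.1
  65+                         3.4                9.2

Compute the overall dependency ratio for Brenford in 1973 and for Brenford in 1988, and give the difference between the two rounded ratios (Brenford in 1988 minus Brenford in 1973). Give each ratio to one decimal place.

Brenford in 1973: (14.2 + 3.4) / 30.2 × 100 = 17.6 / 30.2 × 100 = 58.3
Brenford in 1988: (13.6 + 9.2) / 58.1 × 100 = 22.8 / 58.1 × 100 = 39.2

Brenford in 1973: 58.3
Brenford in 1988: 39.2
Difference: -19.1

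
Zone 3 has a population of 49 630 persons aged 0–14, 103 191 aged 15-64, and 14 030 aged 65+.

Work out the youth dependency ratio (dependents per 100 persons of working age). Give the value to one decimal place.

Youth dependency ratio: 48.1

Youth dependency ratio = 49 630 / 103 191 × 100 = 48.1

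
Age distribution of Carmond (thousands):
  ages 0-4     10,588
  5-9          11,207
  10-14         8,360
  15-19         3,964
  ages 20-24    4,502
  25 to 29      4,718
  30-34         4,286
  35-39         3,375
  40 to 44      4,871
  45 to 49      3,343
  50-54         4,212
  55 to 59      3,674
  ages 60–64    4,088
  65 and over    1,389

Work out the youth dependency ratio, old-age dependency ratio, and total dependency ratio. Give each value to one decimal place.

Youth dependency ratio: 73.5
Old-age dependency ratio: 3.4
Total dependency ratio: 76.9

0–14: 10,588 + 11,207 + 8,360 = 30,155
15–64: 3,964 + 4,502 + 4,718 + 4,286 + 3,375 + 4,871 + 3,343 + 4,212 + 3,674 + 4,088 = 41,033
65+: 1,389
Youth dependency ratio = 30,155 / 41,033 × 100 = 73.5
Old-age dependency ratio = 1,389 / 41,033 × 100 = 3.4
Total dependency ratio = (30,155 + 1,389) / 41,033 × 100 = 31,544 / 41,033 × 100 = 76.9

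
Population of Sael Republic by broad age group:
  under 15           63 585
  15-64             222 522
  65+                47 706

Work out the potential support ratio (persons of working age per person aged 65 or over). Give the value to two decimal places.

Potential support ratio: 4.66

Potential support ratio = 222 522 / 47 706 = 4.66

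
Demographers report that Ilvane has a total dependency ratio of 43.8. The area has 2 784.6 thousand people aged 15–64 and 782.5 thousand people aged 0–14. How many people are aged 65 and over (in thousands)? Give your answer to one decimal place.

Aged 65 and over: 437.2

Total dependency ratio = (youth + elderly) / working-age × 100
43.8 = (782.5 + E) / 2 784.6 × 100
⇒ 437.2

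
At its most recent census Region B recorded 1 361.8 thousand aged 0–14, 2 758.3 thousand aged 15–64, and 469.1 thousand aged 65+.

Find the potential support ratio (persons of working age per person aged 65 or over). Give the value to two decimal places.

Potential support ratio = 2 758.3 / 469.1 = 5.88

Potential support ratio: 5.88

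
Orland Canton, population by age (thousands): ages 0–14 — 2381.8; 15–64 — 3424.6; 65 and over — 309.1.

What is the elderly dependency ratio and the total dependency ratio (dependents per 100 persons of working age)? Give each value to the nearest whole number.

Old-age dependency ratio = 309.1 / 3424.6 × 100 = 9
Total dependency ratio = (2381.8 + 309.1) / 3424.6 × 100 = 2690.9 / 3424.6 × 100 = 79

Old-age dependency ratio: 9
Total dependency ratio: 79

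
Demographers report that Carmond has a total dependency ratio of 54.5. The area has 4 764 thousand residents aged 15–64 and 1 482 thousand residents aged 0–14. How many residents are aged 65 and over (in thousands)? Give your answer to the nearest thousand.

Total dependency ratio = (youth + elderly) / working-age × 100
54.5 = (1 482 + E) / 4 764 × 100
⇒ 1 114

Aged 65 and over: 1 114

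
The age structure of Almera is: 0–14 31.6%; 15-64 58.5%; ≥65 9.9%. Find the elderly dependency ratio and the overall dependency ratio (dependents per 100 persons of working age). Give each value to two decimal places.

Old-age dependency ratio: 16.92
Total dependency ratio: 70.94

Old-age dependency ratio = 9.9 / 58.5 × 100 = 16.92
Total dependency ratio = (31.6 + 9.9) / 58.5 × 100 = 41.5 / 58.5 × 100 = 70.94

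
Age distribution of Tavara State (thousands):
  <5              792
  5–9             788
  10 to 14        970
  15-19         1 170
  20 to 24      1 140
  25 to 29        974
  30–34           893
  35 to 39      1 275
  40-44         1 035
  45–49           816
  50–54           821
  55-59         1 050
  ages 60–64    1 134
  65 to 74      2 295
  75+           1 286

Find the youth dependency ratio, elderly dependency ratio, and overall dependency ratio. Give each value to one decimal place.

0–14: 792 + 788 + 970 = 2 550
15–64: 1 170 + 1 140 + 974 + 893 + 1 275 + 1 035 + 816 + 821 + 1 050 + 1 134 = 10 308
65+: 2 295 + 1 286 = 3 581
Youth dependency ratio = 2 550 / 10 308 × 100 = 24.7
Old-age dependency ratio = 3 581 / 10 308 × 100 = 34.7
Total dependency ratio = (2 550 + 3 581) / 10 308 × 100 = 6 131 / 10 308 × 100 = 59.5

Youth dependency ratio: 24.7
Old-age dependency ratio: 34.7
Total dependency ratio: 59.5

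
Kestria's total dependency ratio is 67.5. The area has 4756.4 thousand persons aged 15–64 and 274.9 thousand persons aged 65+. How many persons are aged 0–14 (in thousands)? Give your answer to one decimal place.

Total dependency ratio = (youth + elderly) / working-age × 100
67.5 = (Y + 274.9) / 4756.4 × 100
⇒ 2935.7

Aged 0–14: 2935.7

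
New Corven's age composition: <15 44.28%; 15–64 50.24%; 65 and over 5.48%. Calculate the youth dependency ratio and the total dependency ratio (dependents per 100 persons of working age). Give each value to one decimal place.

Youth dependency ratio: 88.1
Total dependency ratio: 99.0

Youth dependency ratio = 44.28 / 50.24 × 100 = 88.1
Total dependency ratio = (44.28 + 5.48) / 50.24 × 100 = 49.76 / 50.24 × 100 = 99.0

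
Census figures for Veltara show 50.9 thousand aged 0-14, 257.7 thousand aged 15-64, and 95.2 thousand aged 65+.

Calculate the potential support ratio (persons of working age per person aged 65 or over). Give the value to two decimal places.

Potential support ratio: 2.71

Potential support ratio = 257.7 / 95.2 = 2.71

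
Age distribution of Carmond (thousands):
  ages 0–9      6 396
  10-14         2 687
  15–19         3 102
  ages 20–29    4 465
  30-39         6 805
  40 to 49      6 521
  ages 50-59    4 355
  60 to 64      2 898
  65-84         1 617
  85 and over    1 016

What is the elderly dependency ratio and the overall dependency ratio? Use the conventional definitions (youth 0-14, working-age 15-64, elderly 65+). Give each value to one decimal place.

Old-age dependency ratio: 9.4
Total dependency ratio: 41.6

0–14: 6 396 + 2 687 = 9 083
15–64: 3 102 + 4 465 + 6 805 + 6 521 + 4 355 + 2 898 = 28 146
65+: 1 617 + 1 016 = 2 633
Old-age dependency ratio = 2 633 / 28 146 × 100 = 9.4
Total dependency ratio = (9 083 + 2 633) / 28 146 × 100 = 11 716 / 28 146 × 100 = 41.6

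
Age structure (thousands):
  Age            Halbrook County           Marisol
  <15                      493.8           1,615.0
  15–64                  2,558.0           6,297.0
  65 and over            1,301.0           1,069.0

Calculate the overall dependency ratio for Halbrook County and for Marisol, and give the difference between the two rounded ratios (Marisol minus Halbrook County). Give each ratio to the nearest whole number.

Halbrook County: 70
Marisol: 43
Difference: -27

Halbrook County: (493.8 + 1,301.0) / 2,558.0 × 100 = 1,794.8 / 2,558.0 × 100 = 70
Marisol: (1,615.0 + 1,069.0) / 6,297.0 × 100 = 2,684.0 / 6,297.0 × 100 = 43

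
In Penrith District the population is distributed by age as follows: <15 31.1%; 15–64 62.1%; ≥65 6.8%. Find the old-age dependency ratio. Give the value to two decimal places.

Old-age dependency ratio: 10.95

Old-age dependency ratio = 6.8 / 62.1 × 100 = 10.95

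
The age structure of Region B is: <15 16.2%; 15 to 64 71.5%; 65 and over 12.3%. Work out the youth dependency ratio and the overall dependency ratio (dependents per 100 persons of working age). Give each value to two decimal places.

Youth dependency ratio: 22.66
Total dependency ratio: 39.86

Youth dependency ratio = 16.2 / 71.5 × 100 = 22.66
Total dependency ratio = (16.2 + 12.3) / 71.5 × 100 = 28.5 / 71.5 × 100 = 39.86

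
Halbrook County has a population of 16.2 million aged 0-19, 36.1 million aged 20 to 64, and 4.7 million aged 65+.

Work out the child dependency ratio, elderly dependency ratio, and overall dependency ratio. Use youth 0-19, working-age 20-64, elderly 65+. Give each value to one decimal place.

Youth dependency ratio: 44.9
Old-age dependency ratio: 13.0
Total dependency ratio: 57.9

Youth dependency ratio = 16.2 / 36.1 × 100 = 44.9
Old-age dependency ratio = 4.7 / 36.1 × 100 = 13.0
Total dependency ratio = (16.2 + 4.7) / 36.1 × 100 = 20.9 / 36.1 × 100 = 57.9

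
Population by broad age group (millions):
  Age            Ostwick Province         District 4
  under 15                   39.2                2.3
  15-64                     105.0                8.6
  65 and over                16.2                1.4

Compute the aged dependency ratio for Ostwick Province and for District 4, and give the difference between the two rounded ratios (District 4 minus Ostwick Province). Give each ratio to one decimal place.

Ostwick Province: 16.2 / 105.0 × 100 = 15.4
District 4: 1.4 / 8.6 × 100 = 16.3

Ostwick Province: 15.4
District 4: 16.3
Difference: +0.9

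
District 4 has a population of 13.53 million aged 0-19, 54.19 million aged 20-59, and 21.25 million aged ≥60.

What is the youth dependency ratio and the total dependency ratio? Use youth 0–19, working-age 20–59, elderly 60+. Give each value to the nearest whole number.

Youth dependency ratio: 25
Total dependency ratio: 64

Youth dependency ratio = 13.53 / 54.19 × 100 = 25
Total dependency ratio = (13.53 + 21.25) / 54.19 × 100 = 34.78 / 54.19 × 100 = 64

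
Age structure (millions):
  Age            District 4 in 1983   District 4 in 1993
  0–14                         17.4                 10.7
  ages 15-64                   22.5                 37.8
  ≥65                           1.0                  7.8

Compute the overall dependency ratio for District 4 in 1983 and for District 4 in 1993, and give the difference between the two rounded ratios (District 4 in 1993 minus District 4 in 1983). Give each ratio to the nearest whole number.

District 4 in 1983: 82
District 4 in 1993: 49
Difference: -33

District 4 in 1983: (17.4 + 1.0) / 22.5 × 100 = 18.4 / 22.5 × 100 = 82
District 4 in 1993: (10.7 + 7.8) / 37.8 × 100 = 18.5 / 37.8 × 100 = 49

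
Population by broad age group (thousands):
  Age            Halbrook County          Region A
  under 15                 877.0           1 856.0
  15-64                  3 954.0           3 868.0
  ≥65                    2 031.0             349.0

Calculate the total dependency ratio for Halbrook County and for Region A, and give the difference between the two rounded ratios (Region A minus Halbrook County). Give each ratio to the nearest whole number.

Halbrook County: 74
Region A: 57
Difference: -17

Halbrook County: (877.0 + 2 031.0) / 3 954.0 × 100 = 2 908.0 / 3 954.0 × 100 = 74
Region A: (1 856.0 + 349.0) / 3 868.0 × 100 = 2 205.0 / 3 868.0 × 100 = 57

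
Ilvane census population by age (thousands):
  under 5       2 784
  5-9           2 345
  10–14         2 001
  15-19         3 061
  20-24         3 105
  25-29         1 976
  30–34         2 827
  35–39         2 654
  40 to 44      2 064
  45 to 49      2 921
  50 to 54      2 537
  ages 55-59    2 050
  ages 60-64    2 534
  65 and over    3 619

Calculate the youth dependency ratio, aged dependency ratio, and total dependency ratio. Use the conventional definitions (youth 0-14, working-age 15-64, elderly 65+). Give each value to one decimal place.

0–14: 2 784 + 2 345 + 2 001 = 7 130
15–64: 3 061 + 3 105 + 1 976 + 2 827 + 2 654 + 2 064 + 2 921 + 2 537 + 2 050 + 2 534 = 25 729
65+: 3 619
Youth dependency ratio = 7 130 / 25 729 × 100 = 27.7
Old-age dependency ratio = 3 619 / 25 729 × 100 = 14.1
Total dependency ratio = (7 130 + 3 619) / 25 729 × 100 = 10 749 / 25 729 × 100 = 41.8

Youth dependency ratio: 27.7
Old-age dependency ratio: 14.1
Total dependency ratio: 41.8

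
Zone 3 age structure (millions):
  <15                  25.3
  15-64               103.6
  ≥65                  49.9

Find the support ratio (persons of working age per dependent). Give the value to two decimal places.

Support ratio: 1.38

Support ratio = 103.6 / (25.3 + 49.9) = 103.6 / 75.2 = 1.38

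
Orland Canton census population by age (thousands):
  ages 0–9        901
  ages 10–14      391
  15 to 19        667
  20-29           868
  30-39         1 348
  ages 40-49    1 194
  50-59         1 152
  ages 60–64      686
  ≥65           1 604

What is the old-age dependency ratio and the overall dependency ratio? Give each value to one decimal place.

Old-age dependency ratio: 27.1
Total dependency ratio: 49.0

0–14: 901 + 391 = 1 292
15–64: 667 + 868 + 1 348 + 1 194 + 1 152 + 686 = 5 915
65+: 1 604
Old-age dependency ratio = 1 604 / 5 915 × 100 = 27.1
Total dependency ratio = (1 292 + 1 604) / 5 915 × 100 = 2 896 / 5 915 × 100 = 49.0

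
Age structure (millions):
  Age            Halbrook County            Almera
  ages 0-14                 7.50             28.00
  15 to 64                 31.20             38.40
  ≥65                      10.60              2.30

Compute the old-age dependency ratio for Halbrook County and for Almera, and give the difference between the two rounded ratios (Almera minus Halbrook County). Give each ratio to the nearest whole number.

Halbrook County: 34
Almera: 6
Difference: -28

Halbrook County: 10.60 / 31.20 × 100 = 34
Almera: 2.30 / 38.40 × 100 = 6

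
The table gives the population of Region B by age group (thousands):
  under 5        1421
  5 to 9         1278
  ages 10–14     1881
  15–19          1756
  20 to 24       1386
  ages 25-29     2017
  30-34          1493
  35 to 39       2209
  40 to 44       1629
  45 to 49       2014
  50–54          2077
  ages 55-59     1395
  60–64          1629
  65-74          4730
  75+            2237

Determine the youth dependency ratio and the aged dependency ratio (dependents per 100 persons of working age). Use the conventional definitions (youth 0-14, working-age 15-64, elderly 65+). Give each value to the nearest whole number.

Youth dependency ratio: 26
Old-age dependency ratio: 40

0–14: 1421 + 1278 + 1881 = 4580
15–64: 1756 + 1386 + 2017 + 1493 + 2209 + 1629 + 2014 + 2077 + 1395 + 1629 = 17605
65+: 4730 + 2237 = 6967
Youth dependency ratio = 4580 / 17605 × 100 = 26
Old-age dependency ratio = 6967 / 17605 × 100 = 40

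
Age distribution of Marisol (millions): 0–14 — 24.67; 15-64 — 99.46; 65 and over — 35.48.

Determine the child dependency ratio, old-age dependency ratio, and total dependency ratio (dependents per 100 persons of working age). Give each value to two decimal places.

Youth dependency ratio: 24.80
Old-age dependency ratio: 35.67
Total dependency ratio: 60.48

Youth dependency ratio = 24.67 / 99.46 × 100 = 24.80
Old-age dependency ratio = 35.48 / 99.46 × 100 = 35.67
Total dependency ratio = (24.67 + 35.48) / 99.46 × 100 = 60.15 / 99.46 × 100 = 60.48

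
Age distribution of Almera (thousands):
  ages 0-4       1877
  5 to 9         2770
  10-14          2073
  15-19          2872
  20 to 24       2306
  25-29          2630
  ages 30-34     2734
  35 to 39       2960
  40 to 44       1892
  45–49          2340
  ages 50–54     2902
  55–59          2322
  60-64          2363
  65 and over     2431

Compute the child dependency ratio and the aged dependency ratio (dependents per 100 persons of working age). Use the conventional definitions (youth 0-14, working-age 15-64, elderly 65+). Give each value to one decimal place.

0–14: 1877 + 2770 + 2073 = 6720
15–64: 2872 + 2306 + 2630 + 2734 + 2960 + 1892 + 2340 + 2902 + 2322 + 2363 = 25321
65+: 2431
Youth dependency ratio = 6720 / 25321 × 100 = 26.5
Old-age dependency ratio = 2431 / 25321 × 100 = 9.6

Youth dependency ratio: 26.5
Old-age dependency ratio: 9.6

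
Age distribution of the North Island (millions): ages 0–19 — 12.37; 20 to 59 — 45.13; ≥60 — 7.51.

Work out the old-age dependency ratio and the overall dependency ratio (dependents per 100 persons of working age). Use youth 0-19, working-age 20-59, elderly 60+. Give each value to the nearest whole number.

Old-age dependency ratio: 17
Total dependency ratio: 44

Old-age dependency ratio = 7.51 / 45.13 × 100 = 17
Total dependency ratio = (12.37 + 7.51) / 45.13 × 100 = 19.88 / 45.13 × 100 = 44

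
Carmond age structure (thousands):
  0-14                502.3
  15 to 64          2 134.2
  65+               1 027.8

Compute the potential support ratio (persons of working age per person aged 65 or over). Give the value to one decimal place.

Potential support ratio = 2 134.2 / 1 027.8 = 2.1

Potential support ratio: 2.1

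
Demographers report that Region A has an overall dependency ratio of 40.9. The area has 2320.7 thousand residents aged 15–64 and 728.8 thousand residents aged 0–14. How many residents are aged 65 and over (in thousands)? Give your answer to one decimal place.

Total dependency ratio = (youth + elderly) / working-age × 100
40.9 = (728.8 + E) / 2320.7 × 100
⇒ 220.4

Aged 65 and over: 220.4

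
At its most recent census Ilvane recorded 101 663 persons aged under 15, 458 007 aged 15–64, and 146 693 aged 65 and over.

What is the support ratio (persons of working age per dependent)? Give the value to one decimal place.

Support ratio: 1.8

Support ratio = 458 007 / (101 663 + 146 693) = 458 007 / 248 356 = 1.8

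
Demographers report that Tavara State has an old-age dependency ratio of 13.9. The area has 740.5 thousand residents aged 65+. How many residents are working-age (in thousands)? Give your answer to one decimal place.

Old-age dependency ratio = elderly / working-age × 100
13.9 = 740.5 / W × 100
⇒ 5,327.3

Working-age: 5,327.3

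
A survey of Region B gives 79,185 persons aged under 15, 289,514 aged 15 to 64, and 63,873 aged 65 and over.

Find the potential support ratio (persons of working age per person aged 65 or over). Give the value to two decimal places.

Potential support ratio = 289,514 / 63,873 = 4.53

Potential support ratio: 4.53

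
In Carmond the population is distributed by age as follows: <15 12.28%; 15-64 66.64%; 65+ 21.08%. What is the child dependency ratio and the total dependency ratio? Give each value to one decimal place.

Youth dependency ratio = 12.28 / 66.64 × 100 = 18.4
Total dependency ratio = (12.28 + 21.08) / 66.64 × 100 = 33.36 / 66.64 × 100 = 50.1

Youth dependency ratio: 18.4
Total dependency ratio: 50.1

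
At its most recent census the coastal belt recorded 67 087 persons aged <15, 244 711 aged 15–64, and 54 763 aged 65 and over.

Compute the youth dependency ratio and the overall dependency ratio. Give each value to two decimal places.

Youth dependency ratio = 67 087 / 244 711 × 100 = 27.41
Total dependency ratio = (67 087 + 54 763) / 244 711 × 100 = 121 850 / 244 711 × 100 = 49.79

Youth dependency ratio: 27.41
Total dependency ratio: 49.79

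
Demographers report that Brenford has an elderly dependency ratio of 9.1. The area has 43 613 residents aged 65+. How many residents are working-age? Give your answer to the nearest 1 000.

Old-age dependency ratio = elderly / working-age × 100
9.1 = 43 613 / W × 100
⇒ 479 000

Working-age: 479 000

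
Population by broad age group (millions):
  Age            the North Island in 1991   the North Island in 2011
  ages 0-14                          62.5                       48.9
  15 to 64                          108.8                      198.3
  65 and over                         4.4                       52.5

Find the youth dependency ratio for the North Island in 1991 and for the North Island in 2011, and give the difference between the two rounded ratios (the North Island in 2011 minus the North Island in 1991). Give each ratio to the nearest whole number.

the North Island in 1991: 62.5 / 108.8 × 100 = 57
the North Island in 2011: 48.9 / 198.3 × 100 = 25

the North Island in 1991: 57
the North Island in 2011: 25
Difference: -32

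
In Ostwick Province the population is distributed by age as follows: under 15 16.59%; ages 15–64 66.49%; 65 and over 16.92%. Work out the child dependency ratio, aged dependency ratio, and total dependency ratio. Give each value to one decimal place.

Youth dependency ratio: 25.0
Old-age dependency ratio: 25.4
Total dependency ratio: 50.4

Youth dependency ratio = 16.59 / 66.49 × 100 = 25.0
Old-age dependency ratio = 16.92 / 66.49 × 100 = 25.4
Total dependency ratio = (16.59 + 16.92) / 66.49 × 100 = 33.51 / 66.49 × 100 = 50.4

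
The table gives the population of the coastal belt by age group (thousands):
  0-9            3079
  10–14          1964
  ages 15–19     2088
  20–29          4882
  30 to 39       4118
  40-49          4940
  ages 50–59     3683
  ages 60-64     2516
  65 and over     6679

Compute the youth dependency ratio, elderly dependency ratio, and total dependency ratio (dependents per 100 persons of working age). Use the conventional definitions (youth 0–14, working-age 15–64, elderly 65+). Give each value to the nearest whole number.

Youth dependency ratio: 23
Old-age dependency ratio: 30
Total dependency ratio: 53

0–14: 3079 + 1964 = 5043
15–64: 2088 + 4882 + 4118 + 4940 + 3683 + 2516 = 22227
65+: 6679
Youth dependency ratio = 5043 / 22227 × 100 = 23
Old-age dependency ratio = 6679 / 22227 × 100 = 30
Total dependency ratio = (5043 + 6679) / 22227 × 100 = 11722 / 22227 × 100 = 53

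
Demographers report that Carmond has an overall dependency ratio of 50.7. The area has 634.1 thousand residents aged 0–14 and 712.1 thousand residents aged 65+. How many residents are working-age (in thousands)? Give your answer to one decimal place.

Working-age: 2 655.2

Total dependency ratio = (youth + elderly) / working-age × 100
50.7 = (634.1 + 712.1) / W × 100
⇒ 2 655.2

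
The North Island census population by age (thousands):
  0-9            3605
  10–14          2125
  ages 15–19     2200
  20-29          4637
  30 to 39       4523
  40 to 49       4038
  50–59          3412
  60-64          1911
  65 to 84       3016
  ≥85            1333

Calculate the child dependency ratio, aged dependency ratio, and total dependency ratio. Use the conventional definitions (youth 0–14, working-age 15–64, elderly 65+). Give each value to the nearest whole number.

Youth dependency ratio: 28
Old-age dependency ratio: 21
Total dependency ratio: 49

0–14: 3605 + 2125 = 5730
15–64: 2200 + 4637 + 4523 + 4038 + 3412 + 1911 = 20721
65+: 3016 + 1333 = 4349
Youth dependency ratio = 5730 / 20721 × 100 = 28
Old-age dependency ratio = 4349 / 20721 × 100 = 21
Total dependency ratio = (5730 + 4349) / 20721 × 100 = 10079 / 20721 × 100 = 49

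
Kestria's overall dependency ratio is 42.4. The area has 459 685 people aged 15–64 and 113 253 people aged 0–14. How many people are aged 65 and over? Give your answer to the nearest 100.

Aged 65 and over: 81 700

Total dependency ratio = (youth + elderly) / working-age × 100
42.4 = (113 253 + E) / 459 685 × 100
⇒ 81 700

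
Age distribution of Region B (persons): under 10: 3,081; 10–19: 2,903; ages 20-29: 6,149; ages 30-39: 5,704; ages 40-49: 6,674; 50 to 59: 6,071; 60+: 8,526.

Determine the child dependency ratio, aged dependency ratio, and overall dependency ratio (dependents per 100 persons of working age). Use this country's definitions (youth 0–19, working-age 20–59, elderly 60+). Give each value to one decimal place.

0–19: 3,081 + 2,903 = 5,984
20–59: 6,149 + 5,704 + 6,674 + 6,071 = 24,598
60+: 8,526
Youth dependency ratio = 5,984 / 24,598 × 100 = 24.3
Old-age dependency ratio = 8,526 / 24,598 × 100 = 34.7
Total dependency ratio = (5,984 + 8,526) / 24,598 × 100 = 14,510 / 24,598 × 100 = 59.0

Youth dependency ratio: 24.3
Old-age dependency ratio: 34.7
Total dependency ratio: 59.0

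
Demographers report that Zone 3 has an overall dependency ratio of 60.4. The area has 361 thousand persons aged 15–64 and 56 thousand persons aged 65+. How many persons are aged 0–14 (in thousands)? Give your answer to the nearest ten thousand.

Total dependency ratio = (youth + elderly) / working-age × 100
60.4 = (Y + 56) / 361 × 100
⇒ 160

Aged 0–14: 160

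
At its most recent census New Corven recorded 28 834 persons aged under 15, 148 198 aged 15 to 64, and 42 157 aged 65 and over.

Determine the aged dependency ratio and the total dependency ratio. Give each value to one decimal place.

Old-age dependency ratio = 42 157 / 148 198 × 100 = 28.4
Total dependency ratio = (28 834 + 42 157) / 148 198 × 100 = 70 991 / 148 198 × 100 = 47.9

Old-age dependency ratio: 28.4
Total dependency ratio: 47.9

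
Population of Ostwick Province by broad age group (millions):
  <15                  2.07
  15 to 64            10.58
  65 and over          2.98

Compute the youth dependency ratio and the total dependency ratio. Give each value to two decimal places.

Youth dependency ratio: 19.57
Total dependency ratio: 47.73

Youth dependency ratio = 2.07 / 10.58 × 100 = 19.57
Total dependency ratio = (2.07 + 2.98) / 10.58 × 100 = 5.05 / 10.58 × 100 = 47.73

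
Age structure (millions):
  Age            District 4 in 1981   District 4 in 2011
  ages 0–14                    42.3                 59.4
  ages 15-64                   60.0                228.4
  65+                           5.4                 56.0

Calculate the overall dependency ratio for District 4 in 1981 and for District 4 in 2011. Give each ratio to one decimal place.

District 4 in 1981: (42.3 + 5.4) / 60.0 × 100 = 47.7 / 60.0 × 100 = 79.5
District 4 in 2011: (59.4 + 56.0) / 228.4 × 100 = 115.4 / 228.4 × 100 = 50.5

District 4 in 1981: 79.5
District 4 in 2011: 50.5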